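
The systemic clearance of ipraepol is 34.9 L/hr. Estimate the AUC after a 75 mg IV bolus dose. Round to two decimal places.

AUC = 2.15 mg/L·hr

AUC_0→∞ = Dose_iv / CL
        = 75 / 34.9 = 2.149 mg/L·hr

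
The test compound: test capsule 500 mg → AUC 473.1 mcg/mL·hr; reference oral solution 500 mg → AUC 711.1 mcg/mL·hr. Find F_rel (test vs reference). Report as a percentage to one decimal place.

F_rel = (AUC_test/D_test) / (AUC_ref/D_ref)
      = (473.1/500) / (711.1/500)
      = 0.9462 / 1.4222 = 0.6653 = 66.53%

F_rel = 66.5%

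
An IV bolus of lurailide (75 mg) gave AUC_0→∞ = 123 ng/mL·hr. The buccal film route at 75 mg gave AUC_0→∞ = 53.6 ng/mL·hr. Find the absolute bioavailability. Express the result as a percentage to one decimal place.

F = 43.6%

F = (AUC_ev / D_ev) / (AUC_iv / D_iv)
  = (53.6/75) / (123/75)
  = 0.714667 / 1.64 = 0.4358
  = 43.58%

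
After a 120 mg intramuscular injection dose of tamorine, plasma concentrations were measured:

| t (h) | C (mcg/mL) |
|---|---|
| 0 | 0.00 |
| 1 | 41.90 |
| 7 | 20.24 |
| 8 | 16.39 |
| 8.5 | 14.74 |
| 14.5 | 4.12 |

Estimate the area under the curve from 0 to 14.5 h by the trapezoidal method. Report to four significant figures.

Trapezoidal AUC_0→14.5:
  [0→1]: (0.00+41.90)/2 × 1 = 20.95
  [1→7]: (41.90+20.24)/2 × 6 = 186.42
  [7→8]: (20.24+16.39)/2 × 1 = 18.315
  [8→8.5]: (16.39+14.74)/2 × 0.5 = 7.7825
  [8.5→14.5]: (14.74+4.12)/2 × 6 = 56.58
  Sum = 290.0475 mcg/mL·h

AUC = 290.0 mcg/mL·h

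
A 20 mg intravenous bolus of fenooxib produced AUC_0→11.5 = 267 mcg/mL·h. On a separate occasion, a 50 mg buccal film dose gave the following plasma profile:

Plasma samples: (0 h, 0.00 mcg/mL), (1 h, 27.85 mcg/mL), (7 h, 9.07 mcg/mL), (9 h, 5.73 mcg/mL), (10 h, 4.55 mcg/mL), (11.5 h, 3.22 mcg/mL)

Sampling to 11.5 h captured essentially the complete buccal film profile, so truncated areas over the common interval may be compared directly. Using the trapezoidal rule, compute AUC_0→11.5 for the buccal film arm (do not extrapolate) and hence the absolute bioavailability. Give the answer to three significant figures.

F = 0.225

Trapezoidal AUC_0→11.5 (buccal film):
  [0→1]: (0.00+27.85)/2 × 1 = 13.925
  [1→7]: (27.85+9.07)/2 × 6 = 110.76
  [7→9]: (9.07+5.73)/2 × 2 = 14.8
  [9→10]: (5.73+4.55)/2 × 1 = 5.14
  [10→11.5]: (4.55+3.22)/2 × 1.5 = 5.8275
  Sum = 150.4525 mcg/mL·h
F = (AUC_ev/D_ev)/(AUC_iv/D_iv) = (150.4525/50)/(267/20) = 3.00905/13.35 = 0.2254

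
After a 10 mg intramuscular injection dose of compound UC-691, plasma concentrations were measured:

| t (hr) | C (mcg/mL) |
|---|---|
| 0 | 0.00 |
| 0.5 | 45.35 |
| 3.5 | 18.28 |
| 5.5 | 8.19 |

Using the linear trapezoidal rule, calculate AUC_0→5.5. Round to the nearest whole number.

AUC = 133 mcg/mL·hr

Trapezoidal AUC_0→5.5:
  [0→0.5]: (0.00+45.35)/2 × 0.5 = 11.3375
  [0.5→3.5]: (45.35+18.28)/2 × 3 = 95.445
  [3.5→5.5]: (18.28+8.19)/2 × 2 = 26.47
  Sum = 133.2525 mcg/mL·hr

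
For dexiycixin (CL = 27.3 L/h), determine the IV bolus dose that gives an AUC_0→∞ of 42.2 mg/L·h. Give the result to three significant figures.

Dose = 1150 mg

Dose_iv = CL × AUC_0→∞
     = 27.3 × 42.2 = 1152.06 mg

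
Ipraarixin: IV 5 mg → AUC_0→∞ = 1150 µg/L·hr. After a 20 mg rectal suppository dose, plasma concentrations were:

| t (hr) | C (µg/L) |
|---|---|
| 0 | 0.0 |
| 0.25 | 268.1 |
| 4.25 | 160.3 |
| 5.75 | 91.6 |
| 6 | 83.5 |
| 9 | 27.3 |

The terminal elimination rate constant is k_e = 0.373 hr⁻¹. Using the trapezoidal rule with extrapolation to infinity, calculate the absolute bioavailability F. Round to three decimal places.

Trapezoidal AUC_0→9 (rectal suppository):
  [0→0.25]: (0.0+268.1)/2 × 0.25 = 33.5125
  [0.25→4.25]: (268.1+160.3)/2 × 4 = 856.8
  [4.25→5.75]: (160.3+91.6)/2 × 1.5 = 188.925
  [5.75→6]: (91.6+83.5)/2 × 0.25 = 21.8875
  [6→9]: (83.5+27.3)/2 × 3 = 166.2
  Sum = 1267.325 µg/L·hr
Tail: C_last/k_e = 27.3/0.373 = 73.190
AUC_0→∞ (rectal suppository) = 1267.325 + 73.190 = 1340.515 µg/L·hr
F = (AUC_ev/D_ev)/(AUC_iv/D_iv) = (1340.515/20)/(1150/5) = 67.02575/230 = 0.2914

F = 0.291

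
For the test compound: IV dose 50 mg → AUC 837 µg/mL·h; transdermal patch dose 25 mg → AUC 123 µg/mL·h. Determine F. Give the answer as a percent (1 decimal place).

F = (AUC_ev / D_ev) / (AUC_iv / D_iv)
  = (123/25) / (837/50)
  = 4.92 / 16.74 = 0.2939
  = 29.39%

F = 29.4%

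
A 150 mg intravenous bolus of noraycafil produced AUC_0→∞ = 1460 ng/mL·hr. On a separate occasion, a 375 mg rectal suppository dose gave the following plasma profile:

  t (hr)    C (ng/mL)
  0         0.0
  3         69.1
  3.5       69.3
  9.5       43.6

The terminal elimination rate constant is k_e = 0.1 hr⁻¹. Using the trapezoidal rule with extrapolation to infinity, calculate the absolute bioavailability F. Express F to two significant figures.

F = 0.25

Trapezoidal AUC_0→9.5 (rectal suppository):
  [0→3]: (0.0+69.1)/2 × 3 = 103.65
  [3→3.5]: (69.1+69.3)/2 × 0.5 = 34.6
  [3.5→9.5]: (69.3+43.6)/2 × 6 = 338.7
  Sum = 476.95 ng/mL·hr
Tail: C_last/k_e = 43.6/0.1 = 436.000
AUC_0→∞ (rectal suppository) = 476.95 + 436.000 = 912.95 ng/mL·hr
F = (AUC_ev/D_ev)/(AUC_iv/D_iv) = (912.95/375)/(1460/150) = 2.43453/9.73333 = 0.2501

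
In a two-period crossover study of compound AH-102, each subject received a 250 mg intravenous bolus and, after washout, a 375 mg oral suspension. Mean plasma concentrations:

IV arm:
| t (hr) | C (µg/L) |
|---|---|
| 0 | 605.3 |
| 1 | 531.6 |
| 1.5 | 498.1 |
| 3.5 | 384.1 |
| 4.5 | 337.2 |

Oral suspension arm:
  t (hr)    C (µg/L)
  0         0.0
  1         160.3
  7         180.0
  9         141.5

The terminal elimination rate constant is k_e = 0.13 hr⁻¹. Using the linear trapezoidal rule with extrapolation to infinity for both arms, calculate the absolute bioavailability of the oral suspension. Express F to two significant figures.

F = 0.36

Trapezoidal AUC_0→4.5 (IV):
  [0→1]: (605.3+531.6)/2 × 1 = 568.45
  [1→1.5]: (531.6+498.1)/2 × 0.5 = 257.425
  [1.5→3.5]: (498.1+384.1)/2 × 2 = 882.2
  [3.5→4.5]: (384.1+337.2)/2 × 1 = 360.65
  Sum = 2068.725 µg/L·hr
IV tail: 337.2/0.13 = 2593.846; AUC_iv,0→∞ = 2068.725 + 2593.846 = 4662.571 µg/L·hr
Trapezoidal AUC_0→9 (oral suspension):
  [0→1]: (0.0+160.3)/2 × 1 = 80.15
  [1→7]: (160.3+180.0)/2 × 6 = 1020.9
  [7→9]: (180.0+141.5)/2 × 2 = 321.5
  Sum = 1422.55 µg/L·hr
oral suspension tail: 141.5/0.13 = 1088.462; AUC_ev,0→∞ = 1422.55 + 1088.462 = 2511.012 µg/L·hr
F = (AUC_ev/D_ev)/(AUC_iv/D_iv) = (2511.012/375)/(4662.571/250) = 6.696032/18.650284 = 0.3590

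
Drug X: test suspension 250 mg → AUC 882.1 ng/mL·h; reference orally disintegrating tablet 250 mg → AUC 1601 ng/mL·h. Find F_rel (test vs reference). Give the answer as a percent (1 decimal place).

F_rel = (AUC_test/D_test) / (AUC_ref/D_ref)
      = (882.1/250) / (1601/250)
      = 3.5284 / 6.404 = 0.5510 = 55.10%

F_rel = 55.1%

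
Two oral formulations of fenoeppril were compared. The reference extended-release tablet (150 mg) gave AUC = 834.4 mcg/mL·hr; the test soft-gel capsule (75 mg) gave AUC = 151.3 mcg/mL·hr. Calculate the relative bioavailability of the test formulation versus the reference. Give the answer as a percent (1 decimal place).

F_rel = (AUC_test/D_test) / (AUC_ref/D_ref)
      = (151.3/75) / (834.4/150)
      = 2.01733 / 5.56267 = 0.3627 = 36.27%

F_rel = 36.3%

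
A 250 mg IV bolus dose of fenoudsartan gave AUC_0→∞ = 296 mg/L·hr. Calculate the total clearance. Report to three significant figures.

CL = 0.845 L/hr

CL = Dose_iv / AUC_0→∞
   = 250 / 296 = 0.844595 L/hr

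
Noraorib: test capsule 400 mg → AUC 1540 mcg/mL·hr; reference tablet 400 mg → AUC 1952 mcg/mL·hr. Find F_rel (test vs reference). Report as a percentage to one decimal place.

F_rel = (AUC_test/D_test) / (AUC_ref/D_ref)
      = (1540/400) / (1952/400)
      = 3.85 / 4.88 = 0.7889 = 78.89%

F_rel = 78.9%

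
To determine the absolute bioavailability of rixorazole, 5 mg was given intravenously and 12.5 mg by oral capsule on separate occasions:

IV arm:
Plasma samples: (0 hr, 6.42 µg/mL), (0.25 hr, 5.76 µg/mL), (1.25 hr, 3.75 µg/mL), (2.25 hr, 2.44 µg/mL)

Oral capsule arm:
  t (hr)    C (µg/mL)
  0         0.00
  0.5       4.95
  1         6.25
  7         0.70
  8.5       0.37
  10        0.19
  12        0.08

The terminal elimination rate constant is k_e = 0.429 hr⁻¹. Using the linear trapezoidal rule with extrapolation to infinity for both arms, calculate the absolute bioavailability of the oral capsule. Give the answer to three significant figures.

Trapezoidal AUC_0→2.25 (IV):
  [0→0.25]: (6.42+5.76)/2 × 0.25 = 1.5225
  [0.25→1.25]: (5.76+3.75)/2 × 1 = 4.755
  [1.25→2.25]: (3.75+2.44)/2 × 1 = 3.095
  Sum = 9.3725 µg/mL·hr
IV tail: 2.44/0.429 = 5.688; AUC_iv,0→∞ = 9.3725 + 5.688 = 15.0605 µg/mL·hr
Trapezoidal AUC_0→12 (oral capsule):
  [0→0.5]: (0.00+4.95)/2 × 0.5 = 1.2375
  [0.5→1]: (4.95+6.25)/2 × 0.5 = 2.8
  [1→7]: (6.25+0.70)/2 × 6 = 20.85
  [7→8.5]: (0.70+0.37)/2 × 1.5 = 0.8025
  [8.5→10]: (0.37+0.19)/2 × 1.5 = 0.42
  [10→12]: (0.19+0.08)/2 × 2 = 0.27
  Sum = 26.38 µg/mL·hr
oral capsule tail: 0.08/0.429 = 0.186; AUC_ev,0→∞ = 26.38 + 0.186 = 26.566 µg/mL·hr
F = (AUC_ev/D_ev)/(AUC_iv/D_iv) = (26.566/12.5)/(15.0605/5) = 2.12528/3.0121 = 0.7056

F = 0.706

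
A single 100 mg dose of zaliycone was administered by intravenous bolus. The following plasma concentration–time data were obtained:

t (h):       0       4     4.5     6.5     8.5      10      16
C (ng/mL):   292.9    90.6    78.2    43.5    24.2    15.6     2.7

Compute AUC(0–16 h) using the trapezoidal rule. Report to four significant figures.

AUC = 1083 ng/mL·h

Trapezoidal AUC_0→16:
  [0→4]: (292.9+90.6)/2 × 4 = 767.0
  [4→4.5]: (90.6+78.2)/2 × 0.5 = 42.2
  [4.5→6.5]: (78.2+43.5)/2 × 2 = 121.7
  [6.5→8.5]: (43.5+24.2)/2 × 2 = 67.7
  [8.5→10]: (24.2+15.6)/2 × 1.5 = 29.85
  [10→16]: (15.6+2.7)/2 × 6 = 54.9
  Sum = 1083.35 ng/mL·h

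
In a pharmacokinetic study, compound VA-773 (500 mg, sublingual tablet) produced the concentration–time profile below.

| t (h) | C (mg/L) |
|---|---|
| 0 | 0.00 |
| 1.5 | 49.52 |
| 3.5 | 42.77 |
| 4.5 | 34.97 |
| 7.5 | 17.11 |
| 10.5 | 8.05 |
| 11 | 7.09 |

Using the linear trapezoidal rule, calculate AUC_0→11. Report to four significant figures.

AUC = 287.9 mg/L·h

Trapezoidal AUC_0→11:
  [0→1.5]: (0.00+49.52)/2 × 1.5 = 37.14
  [1.5→3.5]: (49.52+42.77)/2 × 2 = 92.29
  [3.5→4.5]: (42.77+34.97)/2 × 1 = 38.87
  [4.5→7.5]: (34.97+17.11)/2 × 3 = 78.12
  [7.5→10.5]: (17.11+8.05)/2 × 3 = 37.74
  [10.5→11]: (8.05+7.09)/2 × 0.5 = 3.785
  Sum = 287.945 mg/L·h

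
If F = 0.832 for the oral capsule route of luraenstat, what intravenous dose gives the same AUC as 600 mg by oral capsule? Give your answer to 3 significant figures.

Systemic exposure from an extravascular dose = F × D_ev, so the equivalent IV dose is F × D_ev.
D_iv = F × D_ev = 0.832 × 600 = 499.2 mg

D_iv = 499 mg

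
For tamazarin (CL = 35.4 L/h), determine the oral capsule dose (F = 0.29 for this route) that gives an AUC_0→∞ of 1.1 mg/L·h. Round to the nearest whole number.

Dose = 134 mg

Dose = CL × AUC_0→∞ / F
     = 35.4 × 1.1 / 0.29 = 134.276 mg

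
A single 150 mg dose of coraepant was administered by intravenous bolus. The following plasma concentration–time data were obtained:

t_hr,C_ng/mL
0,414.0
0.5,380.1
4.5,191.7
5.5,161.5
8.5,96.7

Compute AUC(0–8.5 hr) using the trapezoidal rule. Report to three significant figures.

Trapezoidal AUC_0→8.5:
  [0→0.5]: (414.0+380.1)/2 × 0.5 = 198.525
  [0.5→4.5]: (380.1+191.7)/2 × 4 = 1143.6
  [4.5→5.5]: (191.7+161.5)/2 × 1 = 176.6
  [5.5→8.5]: (161.5+96.7)/2 × 3 = 387.3
  Sum = 1906.025 ng/mL·hr

AUC = 1910 ng/mL·hr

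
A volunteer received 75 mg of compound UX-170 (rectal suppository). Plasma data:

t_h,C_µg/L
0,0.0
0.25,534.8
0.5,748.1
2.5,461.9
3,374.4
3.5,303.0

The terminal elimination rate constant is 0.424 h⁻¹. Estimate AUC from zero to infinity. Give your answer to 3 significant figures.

AUC = 2530 µg/L·h

Trapezoidal AUC_0→3.5:
  [0→0.25]: (0.0+534.8)/2 × 0.25 = 66.85
  [0.25→0.5]: (534.8+748.1)/2 × 0.25 = 160.3625
  [0.5→2.5]: (748.1+461.9)/2 × 2 = 1210.0
  [2.5→3]: (461.9+374.4)/2 × 0.5 = 209.075
  [3→3.5]: (374.4+303.0)/2 × 0.5 = 169.35
  Sum = 1815.6375 µg/L·h
Extrapolated tail: C_last / k_e = 303.0 / 0.424 = 714.623
AUC_0→∞ = 1815.6375 + 714.623 = 2530.2605 µg/L·h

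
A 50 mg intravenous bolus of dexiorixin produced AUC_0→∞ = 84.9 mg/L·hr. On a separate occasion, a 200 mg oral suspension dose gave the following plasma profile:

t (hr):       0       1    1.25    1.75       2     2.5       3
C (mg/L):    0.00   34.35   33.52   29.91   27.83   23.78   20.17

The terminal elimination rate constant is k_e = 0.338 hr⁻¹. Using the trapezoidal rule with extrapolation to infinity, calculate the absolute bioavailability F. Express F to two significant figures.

Trapezoidal AUC_0→3 (oral suspension):
  [0→1]: (0.00+34.35)/2 × 1 = 17.175
  [1→1.25]: (34.35+33.52)/2 × 0.25 = 8.48375
  [1.25→1.75]: (33.52+29.91)/2 × 0.5 = 15.8575
  [1.75→2]: (29.91+27.83)/2 × 0.25 = 7.2175
  [2→2.5]: (27.83+23.78)/2 × 0.5 = 12.9025
  [2.5→3]: (23.78+20.17)/2 × 0.5 = 10.9875
  Sum = 72.62375 mg/L·hr
Tail: C_last/k_e = 20.17/0.338 = 59.675
AUC_0→∞ (oral suspension) = 72.62375 + 59.675 = 132.29875 mg/L·hr
F = (AUC_ev/D_ev)/(AUC_iv/D_iv) = (132.29875/200)/(84.9/50) = 0.66149375/1.698 = 0.3896

F = 0.39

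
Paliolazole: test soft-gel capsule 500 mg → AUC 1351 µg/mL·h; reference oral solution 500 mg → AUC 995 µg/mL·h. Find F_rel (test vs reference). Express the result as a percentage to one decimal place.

F_rel = (AUC_test/D_test) / (AUC_ref/D_ref)
      = (1351/500) / (995/500)
      = 2.702 / 1.99 = 1.3578 = 135.78%

F_rel = 135.8%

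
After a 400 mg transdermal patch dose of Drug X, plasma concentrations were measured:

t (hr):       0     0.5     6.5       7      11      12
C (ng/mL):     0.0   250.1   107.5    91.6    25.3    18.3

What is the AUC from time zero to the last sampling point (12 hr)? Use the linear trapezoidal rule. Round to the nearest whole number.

Trapezoidal AUC_0→12:
  [0→0.5]: (0.0+250.1)/2 × 0.5 = 62.525
  [0.5→6.5]: (250.1+107.5)/2 × 6 = 1072.8
  [6.5→7]: (107.5+91.6)/2 × 0.5 = 49.775
  [7→11]: (91.6+25.3)/2 × 4 = 233.8
  [11→12]: (25.3+18.3)/2 × 1 = 21.8
  Sum = 1440.7 ng/mL·hr

AUC = 1441 ng/mL·hr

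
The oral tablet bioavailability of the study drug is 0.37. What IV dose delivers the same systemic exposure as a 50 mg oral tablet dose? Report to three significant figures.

D_iv = 18.5 mg

Systemic exposure from an extravascular dose = F × D_ev, so the equivalent IV dose is F × D_ev.
D_iv = F × D_ev = 0.37 × 50 = 18.5 mg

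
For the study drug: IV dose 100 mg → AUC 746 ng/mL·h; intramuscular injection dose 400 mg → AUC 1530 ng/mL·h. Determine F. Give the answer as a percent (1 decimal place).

F = 51.3%

F = (AUC_ev / D_ev) / (AUC_iv / D_iv)
  = (1530/400) / (746/100)
  = 3.825 / 7.46 = 0.5127
  = 51.27%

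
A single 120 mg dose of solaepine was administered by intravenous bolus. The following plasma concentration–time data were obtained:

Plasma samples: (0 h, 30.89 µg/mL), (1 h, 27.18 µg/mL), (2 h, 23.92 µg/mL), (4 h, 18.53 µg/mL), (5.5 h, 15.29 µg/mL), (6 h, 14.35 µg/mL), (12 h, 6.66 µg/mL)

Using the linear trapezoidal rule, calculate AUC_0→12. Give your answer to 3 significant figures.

Trapezoidal AUC_0→12:
  [0→1]: (30.89+27.18)/2 × 1 = 29.035
  [1→2]: (27.18+23.92)/2 × 1 = 25.55
  [2→4]: (23.92+18.53)/2 × 2 = 42.45
  [4→5.5]: (18.53+15.29)/2 × 1.5 = 25.365
  [5.5→6]: (15.29+14.35)/2 × 0.5 = 7.41
  [6→12]: (14.35+6.66)/2 × 6 = 63.03
  Sum = 192.84 µg/mL·h

AUC = 193 µg/mL·h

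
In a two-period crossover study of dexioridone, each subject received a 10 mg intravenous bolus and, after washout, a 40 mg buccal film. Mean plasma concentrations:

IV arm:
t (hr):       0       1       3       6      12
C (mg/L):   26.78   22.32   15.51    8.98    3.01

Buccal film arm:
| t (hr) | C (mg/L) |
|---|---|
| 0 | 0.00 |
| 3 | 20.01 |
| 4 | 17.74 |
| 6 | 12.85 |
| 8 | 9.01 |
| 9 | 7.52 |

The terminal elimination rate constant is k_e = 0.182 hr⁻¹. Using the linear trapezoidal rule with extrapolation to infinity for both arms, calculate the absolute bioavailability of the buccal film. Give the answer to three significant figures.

F = 0.249

Trapezoidal AUC_0→12 (IV):
  [0→1]: (26.78+22.32)/2 × 1 = 24.55
  [1→3]: (22.32+15.51)/2 × 2 = 37.83
  [3→6]: (15.51+8.98)/2 × 3 = 36.735
  [6→12]: (8.98+3.01)/2 × 6 = 35.97
  Sum = 135.085 mg/L·hr
IV tail: 3.01/0.182 = 16.538; AUC_iv,0→∞ = 135.085 + 16.538 = 151.623 mg/L·hr
Trapezoidal AUC_0→9 (buccal film):
  [0→3]: (0.00+20.01)/2 × 3 = 30.015
  [3→4]: (20.01+17.74)/2 × 1 = 18.875
  [4→6]: (17.74+12.85)/2 × 2 = 30.59
  [6→8]: (12.85+9.01)/2 × 2 = 21.86
  [8→9]: (9.01+7.52)/2 × 1 = 8.265
  Sum = 109.605 mg/L·hr
buccal film tail: 7.52/0.182 = 41.319; AUC_ev,0→∞ = 109.605 + 41.319 = 150.924 mg/L·hr
F = (AUC_ev/D_ev)/(AUC_iv/D_iv) = (150.924/40)/(151.623/10) = 3.7731/15.1623 = 0.2488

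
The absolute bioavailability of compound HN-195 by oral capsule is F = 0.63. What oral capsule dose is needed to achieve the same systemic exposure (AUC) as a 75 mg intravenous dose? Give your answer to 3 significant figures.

D_oral = 119 mg

For equal systemic exposure: F × D_ev = D_iv
D_ev = D_iv / F = 75 / 0.63 = 119.048 mg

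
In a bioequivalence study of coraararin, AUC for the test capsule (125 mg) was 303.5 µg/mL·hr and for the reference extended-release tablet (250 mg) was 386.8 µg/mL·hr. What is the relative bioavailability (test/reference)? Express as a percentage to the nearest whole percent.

F_rel = (AUC_test/D_test) / (AUC_ref/D_ref)
      = (303.5/125) / (386.8/250)
      = 2.428 / 1.5472 = 1.5693 = 156.93%

F_rel = 157%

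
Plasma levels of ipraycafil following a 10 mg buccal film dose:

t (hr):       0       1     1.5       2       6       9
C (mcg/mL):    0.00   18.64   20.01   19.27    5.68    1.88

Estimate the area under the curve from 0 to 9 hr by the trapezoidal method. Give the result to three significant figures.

AUC = 90.0 mcg/mL·hr

Trapezoidal AUC_0→9:
  [0→1]: (0.00+18.64)/2 × 1 = 9.32
  [1→1.5]: (18.64+20.01)/2 × 0.5 = 9.6625
  [1.5→2]: (20.01+19.27)/2 × 0.5 = 9.82
  [2→6]: (19.27+5.68)/2 × 4 = 49.9
  [6→9]: (5.68+1.88)/2 × 3 = 11.34
  Sum = 90.0425 mcg/mL·hr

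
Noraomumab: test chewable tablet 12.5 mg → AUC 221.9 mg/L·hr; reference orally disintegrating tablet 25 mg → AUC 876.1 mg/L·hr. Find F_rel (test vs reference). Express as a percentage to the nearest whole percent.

F_rel = (AUC_test/D_test) / (AUC_ref/D_ref)
      = (221.9/12.5) / (876.1/25)
      = 17.752 / 35.044 = 0.5066 = 50.66%

F_rel = 51%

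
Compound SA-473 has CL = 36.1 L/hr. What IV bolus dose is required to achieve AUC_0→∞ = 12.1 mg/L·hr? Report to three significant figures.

Dose_iv = CL × AUC_0→∞
     = 36.1 × 12.1 = 436.81 mg

Dose = 437 mg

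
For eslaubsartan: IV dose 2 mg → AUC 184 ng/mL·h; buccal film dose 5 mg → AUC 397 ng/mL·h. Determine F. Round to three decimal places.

F = 0.863

F = (AUC_ev / D_ev) / (AUC_iv / D_iv)
  = (397/5) / (184/2)
  = 79.4 / 92 = 0.8630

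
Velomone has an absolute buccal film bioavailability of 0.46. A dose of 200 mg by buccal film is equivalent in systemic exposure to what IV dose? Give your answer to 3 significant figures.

D_iv = 92.0 mg

Systemic exposure from an extravascular dose = F × D_ev, so the equivalent IV dose is F × D_ev.
D_iv = F × D_ev = 0.46 × 200 = 92 mg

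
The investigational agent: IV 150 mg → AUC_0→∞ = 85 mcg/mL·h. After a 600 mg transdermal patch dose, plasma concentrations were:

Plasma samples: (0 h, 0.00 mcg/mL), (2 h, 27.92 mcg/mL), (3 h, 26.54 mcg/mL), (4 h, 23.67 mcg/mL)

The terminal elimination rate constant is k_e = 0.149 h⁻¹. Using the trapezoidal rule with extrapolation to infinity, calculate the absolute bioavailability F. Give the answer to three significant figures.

F = 0.703

Trapezoidal AUC_0→4 (transdermal patch):
  [0→2]: (0.00+27.92)/2 × 2 = 27.92
  [2→3]: (27.92+26.54)/2 × 1 = 27.23
  [3→4]: (26.54+23.67)/2 × 1 = 25.105
  Sum = 80.255 mcg/mL·h
Tail: C_last/k_e = 23.67/0.149 = 158.859
AUC_0→∞ (transdermal patch) = 80.255 + 158.859 = 239.114 mcg/mL·h
F = (AUC_ev/D_ev)/(AUC_iv/D_iv) = (239.114/600)/(85/150) = 0.398523/0.566667 = 0.7033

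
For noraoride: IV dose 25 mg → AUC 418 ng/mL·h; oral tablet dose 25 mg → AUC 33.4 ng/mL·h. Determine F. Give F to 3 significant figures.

F = 0.0799

F = (AUC_ev / D_ev) / (AUC_iv / D_iv)
  = (33.4/25) / (418/25)
  = 1.336 / 16.72 = 0.0799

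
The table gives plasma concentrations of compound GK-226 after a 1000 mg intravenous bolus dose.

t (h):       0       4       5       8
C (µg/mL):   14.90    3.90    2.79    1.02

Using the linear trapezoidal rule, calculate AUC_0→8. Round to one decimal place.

Trapezoidal AUC_0→8:
  [0→4]: (14.90+3.90)/2 × 4 = 37.6
  [4→5]: (3.90+2.79)/2 × 1 = 3.345
  [5→8]: (2.79+1.02)/2 × 3 = 5.715
  Sum = 46.66 µg/mL·h

AUC = 46.7 µg/mL·h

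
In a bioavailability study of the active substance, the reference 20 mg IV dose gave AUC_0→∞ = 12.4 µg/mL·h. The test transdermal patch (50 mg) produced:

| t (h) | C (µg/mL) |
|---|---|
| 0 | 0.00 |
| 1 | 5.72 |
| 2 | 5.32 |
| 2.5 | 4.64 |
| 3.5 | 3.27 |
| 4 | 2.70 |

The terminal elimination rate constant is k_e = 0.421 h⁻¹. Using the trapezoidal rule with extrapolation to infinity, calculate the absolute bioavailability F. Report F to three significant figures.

F = 0.733

Trapezoidal AUC_0→4 (transdermal patch):
  [0→1]: (0.00+5.72)/2 × 1 = 2.86
  [1→2]: (5.72+5.32)/2 × 1 = 5.52
  [2→2.5]: (5.32+4.64)/2 × 0.5 = 2.49
  [2.5→3.5]: (4.64+3.27)/2 × 1 = 3.955
  [3.5→4]: (3.27+2.70)/2 × 0.5 = 1.4925
  Sum = 16.3175 µg/mL·h
Tail: C_last/k_e = 2.70/0.421 = 6.413
AUC_0→∞ (transdermal patch) = 16.3175 + 6.413 = 22.7305 µg/mL·h
F = (AUC_ev/D_ev)/(AUC_iv/D_iv) = (22.7305/50)/(12.4/20) = 0.45461/0.62 = 0.7332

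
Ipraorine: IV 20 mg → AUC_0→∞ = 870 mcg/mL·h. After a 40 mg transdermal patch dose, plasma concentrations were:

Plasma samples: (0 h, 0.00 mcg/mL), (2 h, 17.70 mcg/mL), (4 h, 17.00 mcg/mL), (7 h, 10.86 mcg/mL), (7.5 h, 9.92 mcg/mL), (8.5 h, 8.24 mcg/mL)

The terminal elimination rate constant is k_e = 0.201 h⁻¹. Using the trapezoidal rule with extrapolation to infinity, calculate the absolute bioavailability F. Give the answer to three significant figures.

F = 0.0859

Trapezoidal AUC_0→8.5 (transdermal patch):
  [0→2]: (0.00+17.70)/2 × 2 = 17.7
  [2→4]: (17.70+17.00)/2 × 2 = 34.7
  [4→7]: (17.00+10.86)/2 × 3 = 41.79
  [7→7.5]: (10.86+9.92)/2 × 0.5 = 5.195
  [7.5→8.5]: (9.92+8.24)/2 × 1 = 9.08
  Sum = 108.465 mcg/mL·h
Tail: C_last/k_e = 8.24/0.201 = 40.995
AUC_0→∞ (transdermal patch) = 108.465 + 40.995 = 149.46 mcg/mL·h
F = (AUC_ev/D_ev)/(AUC_iv/D_iv) = (149.46/40)/(870/20) = 3.7365/43.5 = 0.0859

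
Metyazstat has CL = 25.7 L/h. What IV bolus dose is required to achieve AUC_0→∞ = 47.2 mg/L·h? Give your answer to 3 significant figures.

Dose_iv = CL × AUC_0→∞
     = 25.7 × 47.2 = 1213.04 mg

Dose = 1210 mg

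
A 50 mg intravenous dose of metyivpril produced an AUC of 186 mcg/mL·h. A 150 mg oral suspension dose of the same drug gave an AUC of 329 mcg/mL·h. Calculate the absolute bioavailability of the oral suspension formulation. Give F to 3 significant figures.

F = 0.590

F = (AUC_ev / D_ev) / (AUC_iv / D_iv)
  = (329/150) / (186/50)
  = 2.19333 / 3.72 = 0.5896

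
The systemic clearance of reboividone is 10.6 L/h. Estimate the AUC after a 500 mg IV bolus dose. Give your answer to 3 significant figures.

AUC = 47.2 mg/L·h

AUC_0→∞ = Dose_iv / CL
        = 500 / 10.6 = 47.1698 mg/L·h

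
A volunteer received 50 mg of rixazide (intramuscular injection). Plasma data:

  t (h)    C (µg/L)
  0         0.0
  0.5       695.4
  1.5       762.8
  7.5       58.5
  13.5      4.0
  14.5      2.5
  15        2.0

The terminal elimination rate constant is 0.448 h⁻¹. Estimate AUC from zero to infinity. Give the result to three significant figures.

AUC = 3560 µg/L·h

Trapezoidal AUC_0→15:
  [0→0.5]: (0.0+695.4)/2 × 0.5 = 173.85
  [0.5→1.5]: (695.4+762.8)/2 × 1 = 729.1
  [1.5→7.5]: (762.8+58.5)/2 × 6 = 2463.9
  [7.5→13.5]: (58.5+4.0)/2 × 6 = 187.5
  [13.5→14.5]: (4.0+2.5)/2 × 1 = 3.25
  [14.5→15]: (2.5+2.0)/2 × 0.5 = 1.125
  Sum = 3558.725 µg/L·h
Extrapolated tail: C_last / k_e = 2.0 / 0.448 = 4.464
AUC_0→∞ = 3558.725 + 4.464 = 3563.189 µg/L·h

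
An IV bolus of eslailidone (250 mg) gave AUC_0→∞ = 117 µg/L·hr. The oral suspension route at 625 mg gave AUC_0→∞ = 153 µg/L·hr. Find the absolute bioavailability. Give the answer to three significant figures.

F = (AUC_ev / D_ev) / (AUC_iv / D_iv)
  = (153/625) / (117/250)
  = 0.2448 / 0.468 = 0.5231

F = 0.523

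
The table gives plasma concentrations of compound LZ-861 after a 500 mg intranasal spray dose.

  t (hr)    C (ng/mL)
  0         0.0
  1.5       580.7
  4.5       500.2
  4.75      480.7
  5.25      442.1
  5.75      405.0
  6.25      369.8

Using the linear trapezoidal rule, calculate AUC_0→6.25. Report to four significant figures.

AUC = 2816 ng/mL·hr

Trapezoidal AUC_0→6.25:
  [0→1.5]: (0.0+580.7)/2 × 1.5 = 435.525
  [1.5→4.5]: (580.7+500.2)/2 × 3 = 1621.35
  [4.5→4.75]: (500.2+480.7)/2 × 0.25 = 122.6125
  [4.75→5.25]: (480.7+442.1)/2 × 0.5 = 230.7
  [5.25→5.75]: (442.1+405.0)/2 × 0.5 = 211.775
  [5.75→6.25]: (405.0+369.8)/2 × 0.5 = 193.7
  Sum = 2815.6625 ng/mL·hr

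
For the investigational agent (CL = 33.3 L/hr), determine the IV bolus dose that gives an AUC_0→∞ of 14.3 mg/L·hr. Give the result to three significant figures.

Dose_iv = CL × AUC_0→∞
     = 33.3 × 14.3 = 476.19 mg

Dose = 476 mg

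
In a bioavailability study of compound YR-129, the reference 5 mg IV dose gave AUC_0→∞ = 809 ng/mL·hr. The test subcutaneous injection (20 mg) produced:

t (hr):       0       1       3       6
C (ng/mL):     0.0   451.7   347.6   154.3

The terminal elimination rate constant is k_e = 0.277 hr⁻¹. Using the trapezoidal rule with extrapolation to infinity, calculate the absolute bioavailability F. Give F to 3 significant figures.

Trapezoidal AUC_0→6 (subcutaneous injection):
  [0→1]: (0.0+451.7)/2 × 1 = 225.85
  [1→3]: (451.7+347.6)/2 × 2 = 799.3
  [3→6]: (347.6+154.3)/2 × 3 = 752.85
  Sum = 1778.0 ng/mL·hr
Tail: C_last/k_e = 154.3/0.277 = 557.040
AUC_0→∞ (subcutaneous injection) = 1778.0 + 557.040 = 2335.04 ng/mL·hr
F = (AUC_ev/D_ev)/(AUC_iv/D_iv) = (2335.04/20)/(809/5) = 116.752/161.8 = 0.7216

F = 0.722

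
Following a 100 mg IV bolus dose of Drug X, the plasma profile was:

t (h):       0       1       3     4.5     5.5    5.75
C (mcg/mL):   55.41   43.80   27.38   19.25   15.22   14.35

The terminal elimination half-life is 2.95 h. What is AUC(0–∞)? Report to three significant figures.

Trapezoidal AUC_0→5.75:
  [0→1]: (55.41+43.80)/2 × 1 = 49.605
  [1→3]: (43.80+27.38)/2 × 2 = 71.18
  [3→4.5]: (27.38+19.25)/2 × 1.5 = 34.9725
  [4.5→5.5]: (19.25+15.22)/2 × 1 = 17.235
  [5.5→5.75]: (15.22+14.35)/2 × 0.25 = 3.69625
  Sum = 176.68875 mcg/mL·h
k_e = ln2 / t½ = 0.693147 / 2.95 = 0.2350 h^-1
Extrapolated tail: C_last / k_e = 14.35 / 0.235 = 61.064
AUC_0→∞ = 176.68875 + 61.064 = 237.75275 mcg/mL·h

AUC = 238 mcg/mL·h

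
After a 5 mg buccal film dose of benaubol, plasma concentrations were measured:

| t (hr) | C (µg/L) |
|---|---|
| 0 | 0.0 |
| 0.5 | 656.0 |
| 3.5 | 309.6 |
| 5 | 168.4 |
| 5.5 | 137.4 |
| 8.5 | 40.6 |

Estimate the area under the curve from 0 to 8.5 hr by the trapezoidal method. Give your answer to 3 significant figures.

AUC = 2310 µg/L·hr

Trapezoidal AUC_0→8.5:
  [0→0.5]: (0.0+656.0)/2 × 0.5 = 164.0
  [0.5→3.5]: (656.0+309.6)/2 × 3 = 1448.4
  [3.5→5]: (309.6+168.4)/2 × 1.5 = 358.5
  [5→5.5]: (168.4+137.4)/2 × 0.5 = 76.45
  [5.5→8.5]: (137.4+40.6)/2 × 3 = 267.0
  Sum = 2314.35 µg/L·hr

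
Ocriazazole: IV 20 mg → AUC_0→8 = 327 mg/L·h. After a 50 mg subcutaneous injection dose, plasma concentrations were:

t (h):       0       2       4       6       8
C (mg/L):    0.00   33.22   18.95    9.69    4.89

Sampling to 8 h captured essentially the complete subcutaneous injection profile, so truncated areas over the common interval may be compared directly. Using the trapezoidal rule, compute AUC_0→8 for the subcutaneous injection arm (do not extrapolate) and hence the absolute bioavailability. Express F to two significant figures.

Trapezoidal AUC_0→8 (subcutaneous injection):
  [0→2]: (0.00+33.22)/2 × 2 = 33.22
  [2→4]: (33.22+18.95)/2 × 2 = 52.17
  [4→6]: (18.95+9.69)/2 × 2 = 28.64
  [6→8]: (9.69+4.89)/2 × 2 = 14.58
  Sum = 128.61 mg/L·h
F = (AUC_ev/D_ev)/(AUC_iv/D_iv) = (128.61/50)/(327/20) = 2.5722/16.35 = 0.1573

F = 0.16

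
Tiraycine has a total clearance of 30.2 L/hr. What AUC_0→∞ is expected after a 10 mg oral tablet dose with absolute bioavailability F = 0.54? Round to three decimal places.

AUC_0→∞ = F × Dose / CL
        = 0.54 × 10 / 30.2 = 0.178808 mg/L·hr

AUC = 0.179 mg/L·hr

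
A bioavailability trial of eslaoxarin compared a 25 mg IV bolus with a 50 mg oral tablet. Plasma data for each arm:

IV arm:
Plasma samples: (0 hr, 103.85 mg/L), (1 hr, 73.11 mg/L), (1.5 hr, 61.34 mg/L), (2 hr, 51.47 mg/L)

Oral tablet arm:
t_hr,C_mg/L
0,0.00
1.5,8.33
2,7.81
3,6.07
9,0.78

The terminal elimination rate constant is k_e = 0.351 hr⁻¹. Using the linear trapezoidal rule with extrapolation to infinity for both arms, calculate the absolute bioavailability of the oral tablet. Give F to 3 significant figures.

F = 0.0673

Trapezoidal AUC_0→2 (IV):
  [0→1]: (103.85+73.11)/2 × 1 = 88.48
  [1→1.5]: (73.11+61.34)/2 × 0.5 = 33.6125
  [1.5→2]: (61.34+51.47)/2 × 0.5 = 28.2025
  Sum = 150.295 mg/L·hr
IV tail: 51.47/0.351 = 146.638; AUC_iv,0→∞ = 150.295 + 146.638 = 296.933 mg/L·hr
Trapezoidal AUC_0→9 (oral tablet):
  [0→1.5]: (0.00+8.33)/2 × 1.5 = 6.2475
  [1.5→2]: (8.33+7.81)/2 × 0.5 = 4.035
  [2→3]: (7.81+6.07)/2 × 1 = 6.94
  [3→9]: (6.07+0.78)/2 × 6 = 20.55
  Sum = 37.7725 mg/L·hr
oral tablet tail: 0.78/0.351 = 2.222; AUC_ev,0→∞ = 37.7725 + 2.222 = 39.9945 mg/L·hr
F = (AUC_ev/D_ev)/(AUC_iv/D_iv) = (39.9945/50)/(296.933/25) = 0.79989/11.87732 = 0.0673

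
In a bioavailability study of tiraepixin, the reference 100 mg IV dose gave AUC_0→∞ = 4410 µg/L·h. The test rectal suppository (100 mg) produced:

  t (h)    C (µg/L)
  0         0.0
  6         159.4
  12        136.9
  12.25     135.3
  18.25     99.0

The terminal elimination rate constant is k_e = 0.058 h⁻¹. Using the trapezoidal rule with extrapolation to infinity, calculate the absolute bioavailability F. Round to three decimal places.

Trapezoidal AUC_0→18.25 (rectal suppository):
  [0→6]: (0.0+159.4)/2 × 6 = 478.2
  [6→12]: (159.4+136.9)/2 × 6 = 888.9
  [12→12.25]: (136.9+135.3)/2 × 0.25 = 34.025
  [12.25→18.25]: (135.3+99.0)/2 × 6 = 702.9
  Sum = 2104.025 µg/L·h
Tail: C_last/k_e = 99.0/0.058 = 1706.897
AUC_0→∞ (rectal suppository) = 2104.025 + 1706.897 = 3810.922 µg/L·h
F = (AUC_ev/D_ev)/(AUC_iv/D_iv) = (3810.922/100)/(4410/100) = 38.10922/44.1 = 0.8642

F = 0.864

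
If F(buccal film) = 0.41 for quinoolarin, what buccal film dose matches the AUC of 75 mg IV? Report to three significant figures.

For equal systemic exposure: F × D_ev = D_iv
D_ev = D_iv / F = 75 / 0.41 = 182.927 mg

D_buccal = 183 mg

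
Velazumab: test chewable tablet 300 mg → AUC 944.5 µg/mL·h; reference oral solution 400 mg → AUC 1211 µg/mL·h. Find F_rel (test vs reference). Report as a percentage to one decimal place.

F_rel = (AUC_test/D_test) / (AUC_ref/D_ref)
      = (944.5/300) / (1211/400)
      = 3.14833 / 3.0275 = 1.0399 = 103.99%

F_rel = 104.0%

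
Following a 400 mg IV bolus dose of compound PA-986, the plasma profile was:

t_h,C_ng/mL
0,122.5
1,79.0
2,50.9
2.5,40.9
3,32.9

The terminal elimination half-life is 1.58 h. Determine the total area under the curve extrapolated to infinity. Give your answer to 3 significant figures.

AUC = 282 ng/mL·h

Trapezoidal AUC_0→3:
  [0→1]: (122.5+79.0)/2 × 1 = 100.75
  [1→2]: (79.0+50.9)/2 × 1 = 64.95
  [2→2.5]: (50.9+40.9)/2 × 0.5 = 22.95
  [2.5→3]: (40.9+32.9)/2 × 0.5 = 18.45
  Sum = 207.1 ng/mL·h
k_e = ln2 / t½ = 0.693147 / 1.58 = 0.4387 h^-1
Extrapolated tail: C_last / k_e = 32.9 / 0.4387 = 74.994
AUC_0→∞ = 207.1 + 74.994 = 282.094 ng/mL·h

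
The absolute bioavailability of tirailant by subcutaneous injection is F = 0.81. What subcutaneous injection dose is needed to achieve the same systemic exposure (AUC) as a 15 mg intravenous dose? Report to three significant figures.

For equal systemic exposure: F × D_ev = D_iv
D_ev = D_iv / F = 15 / 0.81 = 18.5185 mg

D_subcutaneous = 18.5 mg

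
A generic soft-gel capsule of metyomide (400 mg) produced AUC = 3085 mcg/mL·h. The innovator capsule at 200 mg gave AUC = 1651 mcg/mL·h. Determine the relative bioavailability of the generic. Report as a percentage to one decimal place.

F_rel = 93.4%

F_rel = (AUC_test/D_test) / (AUC_ref/D_ref)
      = (3085/400) / (1651/200)
      = 7.7125 / 8.255 = 0.9343 = 93.43%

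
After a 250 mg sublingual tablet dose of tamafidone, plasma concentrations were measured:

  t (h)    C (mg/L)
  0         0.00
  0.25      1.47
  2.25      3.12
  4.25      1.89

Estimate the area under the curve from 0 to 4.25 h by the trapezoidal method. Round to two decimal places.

Trapezoidal AUC_0→4.25:
  [0→0.25]: (0.00+1.47)/2 × 0.25 = 0.18375
  [0.25→2.25]: (1.47+3.12)/2 × 2 = 4.59
  [2.25→4.25]: (3.12+1.89)/2 × 2 = 5.01
  Sum = 9.78375 mg/L·h

AUC = 9.78 mg/L·h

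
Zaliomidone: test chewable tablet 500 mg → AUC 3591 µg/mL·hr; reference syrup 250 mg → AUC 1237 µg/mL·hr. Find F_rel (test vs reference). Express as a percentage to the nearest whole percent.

F_rel = (AUC_test/D_test) / (AUC_ref/D_ref)
      = (3591/500) / (1237/250)
      = 7.182 / 4.948 = 1.4515 = 145.15%

F_rel = 145%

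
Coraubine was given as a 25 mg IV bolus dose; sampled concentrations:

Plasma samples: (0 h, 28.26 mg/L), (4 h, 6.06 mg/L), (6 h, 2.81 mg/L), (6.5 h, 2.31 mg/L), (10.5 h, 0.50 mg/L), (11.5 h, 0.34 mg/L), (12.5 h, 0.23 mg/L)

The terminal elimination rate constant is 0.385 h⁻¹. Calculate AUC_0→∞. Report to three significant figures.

AUC = 85.7 mg/L·h

Trapezoidal AUC_0→12.5:
  [0→4]: (28.26+6.06)/2 × 4 = 68.64
  [4→6]: (6.06+2.81)/2 × 2 = 8.87
  [6→6.5]: (2.81+2.31)/2 × 0.5 = 1.28
  [6.5→10.5]: (2.31+0.50)/2 × 4 = 5.62
  [10.5→11.5]: (0.50+0.34)/2 × 1 = 0.42
  [11.5→12.5]: (0.34+0.23)/2 × 1 = 0.285
  Sum = 85.115 mg/L·h
Extrapolated tail: C_last / k_e = 0.23 / 0.385 = 0.597
AUC_0→∞ = 85.115 + 0.597 = 85.712 mg/L·h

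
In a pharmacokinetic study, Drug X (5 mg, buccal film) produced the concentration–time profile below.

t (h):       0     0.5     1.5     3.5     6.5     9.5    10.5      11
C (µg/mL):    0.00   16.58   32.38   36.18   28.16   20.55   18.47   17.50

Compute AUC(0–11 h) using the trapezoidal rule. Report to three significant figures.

Trapezoidal AUC_0→11:
  [0→0.5]: (0.00+16.58)/2 × 0.5 = 4.145
  [0.5→1.5]: (16.58+32.38)/2 × 1 = 24.48
  [1.5→3.5]: (32.38+36.18)/2 × 2 = 68.56
  [3.5→6.5]: (36.18+28.16)/2 × 3 = 96.51
  [6.5→9.5]: (28.16+20.55)/2 × 3 = 73.065
  [9.5→10.5]: (20.55+18.47)/2 × 1 = 19.51
  [10.5→11]: (18.47+17.50)/2 × 0.5 = 8.9925
  Sum = 295.2625 µg/mL·h

AUC = 295 µg/mL·h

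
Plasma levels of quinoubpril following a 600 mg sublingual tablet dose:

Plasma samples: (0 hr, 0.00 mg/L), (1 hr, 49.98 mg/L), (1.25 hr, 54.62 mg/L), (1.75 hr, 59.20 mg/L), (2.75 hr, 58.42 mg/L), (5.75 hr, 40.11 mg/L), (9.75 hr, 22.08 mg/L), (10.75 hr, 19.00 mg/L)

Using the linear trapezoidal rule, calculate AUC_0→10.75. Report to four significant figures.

AUC = 418.0 mg/L·hr

Trapezoidal AUC_0→10.75:
  [0→1]: (0.00+49.98)/2 × 1 = 24.99
  [1→1.25]: (49.98+54.62)/2 × 0.25 = 13.075
  [1.25→1.75]: (54.62+59.20)/2 × 0.5 = 28.455
  [1.75→2.75]: (59.20+58.42)/2 × 1 = 58.81
  [2.75→5.75]: (58.42+40.11)/2 × 3 = 147.795
  [5.75→9.75]: (40.11+22.08)/2 × 4 = 124.38
  [9.75→10.75]: (22.08+19.00)/2 × 1 = 20.54
  Sum = 418.045 mg/L·hr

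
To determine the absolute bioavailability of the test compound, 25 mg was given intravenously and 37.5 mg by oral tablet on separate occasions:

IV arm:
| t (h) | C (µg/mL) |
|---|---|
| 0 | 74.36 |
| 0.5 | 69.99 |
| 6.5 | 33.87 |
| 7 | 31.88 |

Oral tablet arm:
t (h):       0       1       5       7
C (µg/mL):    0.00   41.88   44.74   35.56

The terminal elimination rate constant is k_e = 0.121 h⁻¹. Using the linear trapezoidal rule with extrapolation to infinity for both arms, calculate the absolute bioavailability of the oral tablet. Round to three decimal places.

F = 0.604

Trapezoidal AUC_0→7 (IV):
  [0→0.5]: (74.36+69.99)/2 × 0.5 = 36.0875
  [0.5→6.5]: (69.99+33.87)/2 × 6 = 311.58
  [6.5→7]: (33.87+31.88)/2 × 0.5 = 16.4375
  Sum = 364.105 µg/mL·h
IV tail: 31.88/0.121 = 263.471; AUC_iv,0→∞ = 364.105 + 263.471 = 627.576 µg/mL·h
Trapezoidal AUC_0→7 (oral tablet):
  [0→1]: (0.00+41.88)/2 × 1 = 20.94
  [1→5]: (41.88+44.74)/2 × 4 = 173.24
  [5→7]: (44.74+35.56)/2 × 2 = 80.3
  Sum = 274.48 µg/mL·h
oral tablet tail: 35.56/0.121 = 293.884; AUC_ev,0→∞ = 274.48 + 293.884 = 568.364 µg/mL·h
F = (AUC_ev/D_ev)/(AUC_iv/D_iv) = (568.364/37.5)/(627.576/25) = 15.1564/25.10304 = 0.6038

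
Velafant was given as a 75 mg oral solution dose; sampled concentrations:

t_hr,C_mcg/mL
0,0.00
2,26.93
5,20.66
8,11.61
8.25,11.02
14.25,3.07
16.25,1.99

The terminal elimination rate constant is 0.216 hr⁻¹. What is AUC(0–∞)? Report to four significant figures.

AUC = 206.1 mcg/mL·hr

Trapezoidal AUC_0→16.25:
  [0→2]: (0.00+26.93)/2 × 2 = 26.93
  [2→5]: (26.93+20.66)/2 × 3 = 71.385
  [5→8]: (20.66+11.61)/2 × 3 = 48.405
  [8→8.25]: (11.61+11.02)/2 × 0.25 = 2.82875
  [8.25→14.25]: (11.02+3.07)/2 × 6 = 42.27
  [14.25→16.25]: (3.07+1.99)/2 × 2 = 5.06
  Sum = 196.87875 mcg/mL·hr
Extrapolated tail: C_last / k_e = 1.99 / 0.216 = 9.213
AUC_0→∞ = 196.87875 + 9.213 = 206.09175 mcg/mL·hr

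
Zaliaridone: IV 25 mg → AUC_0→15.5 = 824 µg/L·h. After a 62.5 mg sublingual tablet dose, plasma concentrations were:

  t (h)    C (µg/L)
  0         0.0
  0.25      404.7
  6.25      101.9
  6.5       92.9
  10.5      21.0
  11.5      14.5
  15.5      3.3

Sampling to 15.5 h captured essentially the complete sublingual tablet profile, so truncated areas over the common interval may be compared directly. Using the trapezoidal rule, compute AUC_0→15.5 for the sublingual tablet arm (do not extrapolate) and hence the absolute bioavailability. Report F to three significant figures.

F = 0.911

Trapezoidal AUC_0→15.5 (sublingual tablet):
  [0→0.25]: (0.0+404.7)/2 × 0.25 = 50.5875
  [0.25→6.25]: (404.7+101.9)/2 × 6 = 1519.8
  [6.25→6.5]: (101.9+92.9)/2 × 0.25 = 24.35
  [6.5→10.5]: (92.9+21.0)/2 × 4 = 227.8
  [10.5→11.5]: (21.0+14.5)/2 × 1 = 17.75
  [11.5→15.5]: (14.5+3.3)/2 × 4 = 35.6
  Sum = 1875.8875 µg/L·h
F = (AUC_ev/D_ev)/(AUC_iv/D_iv) = (1875.8875/62.5)/(824/25) = 30.0142/32.96 = 0.9106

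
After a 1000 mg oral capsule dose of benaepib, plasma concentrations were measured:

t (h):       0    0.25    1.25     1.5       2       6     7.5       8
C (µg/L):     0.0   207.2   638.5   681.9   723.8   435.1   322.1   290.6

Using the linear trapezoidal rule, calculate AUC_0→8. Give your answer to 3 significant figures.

AUC = 4000 µg/L·h

Trapezoidal AUC_0→8:
  [0→0.25]: (0.0+207.2)/2 × 0.25 = 25.9
  [0.25→1.25]: (207.2+638.5)/2 × 1 = 422.85
  [1.25→1.5]: (638.5+681.9)/2 × 0.25 = 165.05
  [1.5→2]: (681.9+723.8)/2 × 0.5 = 351.425
  [2→6]: (723.8+435.1)/2 × 4 = 2317.8
  [6→7.5]: (435.1+322.1)/2 × 1.5 = 567.9
  [7.5→8]: (322.1+290.6)/2 × 0.5 = 153.175
  Sum = 4004.1 µg/L·h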